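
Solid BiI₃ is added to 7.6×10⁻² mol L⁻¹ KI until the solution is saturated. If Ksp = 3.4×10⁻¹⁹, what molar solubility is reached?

BiI₃(s) ⇌ Bi³⁺(aq) + 3 I⁻(aq)
Let s be the solubility of BiI₃ here. The common ion gives [I⁻] ≈ 7.6×10⁻² mol L⁻¹, and [Bi³⁺] = s.
Ksp = [Bi³⁺][I⁻]^3 = s(7.6×10⁻²)^3
s = 3.4×10⁻¹⁹ / (7.6×10⁻²)^3 = 7.7×10⁻¹⁶
s = 7.7×10⁻¹⁶ mol L⁻¹

7.7×10⁻¹⁶ M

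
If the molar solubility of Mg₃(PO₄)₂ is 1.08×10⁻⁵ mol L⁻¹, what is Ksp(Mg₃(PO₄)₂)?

Mg₃(PO₄)₂(s) ⇌ 3 Mg²⁺(aq) + 2 PO₄³⁻(aq)
If s mol/L of Mg₃(PO₄)₂ dissolves, [Mg²⁺] = 3s and [PO₄³⁻] = 2s.
Ksp = [Mg²⁺]^3[PO₄³⁻]^2 = (3s)^3 · (2s)^2 = 108s^5
Ksp = 108 × (1.08×10⁻⁵)^5 = 1.59×10⁻²³

Ksp = 1.59×10⁻²³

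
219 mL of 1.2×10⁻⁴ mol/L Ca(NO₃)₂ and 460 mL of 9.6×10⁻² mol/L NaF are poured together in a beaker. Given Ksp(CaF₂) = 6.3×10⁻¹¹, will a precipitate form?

Yes

Total volume after mixing = 219 + 460 = 679 mL.
[Ca²⁺] = (1.2×10⁻⁴)(219)/679 = 3.9×10⁻⁵ mol/L
[F⁻] = (9.6×10⁻²)(460)/679 = 6.5×10⁻² mol/L
Q = [Ca²⁺][F⁻]^2 = 1.6×10⁻⁷
Because Q > Ksp (1.6×10⁻⁷ vs 6.3×10⁻¹¹), a precipitate of CaF₂ forms.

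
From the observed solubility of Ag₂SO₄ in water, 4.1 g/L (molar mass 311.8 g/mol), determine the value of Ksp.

Ksp = 9.1×10⁻⁶

Molar solubility s = (4.1 g/L) / (311.8 g/mol) = 1.315×10⁻² mol/L
Ag₂SO₄(s) ⇌ 2 Ag⁺(aq) + SO₄²⁻(aq)
Let s be the molar solubility. Then [Ag⁺] = 2s and [SO₄²⁻] = s.
Ksp = [Ag⁺]^2[SO₄²⁻] = (2s)^2 · s = 4s^3
Ksp = 4 × (1.315×10⁻²)^3 = 9.1×10⁻⁶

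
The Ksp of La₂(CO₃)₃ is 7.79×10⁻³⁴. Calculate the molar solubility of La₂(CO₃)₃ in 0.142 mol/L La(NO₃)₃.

1.13×10⁻¹¹ M

La₂(CO₃)₃(s) ⇌ 2 La³⁺(aq) + 3 CO₃²⁻(aq)
The solution already contains La³⁺ at 0.142 mol/L. Let s be the molar solubility of La₂(CO₃)₃.
[La³⁺] ≈ 0.142 mol/L (common ion dominates); [CO₃²⁻] = 3s.
Ksp = [La³⁺]^2[CO₃²⁻]^3 = (0.142)^2(3s)^3
(3s)^3 = 7.79×10⁻³⁴ / (0.142)^2 = 3.86×10⁻³²
s = 1.13×10⁻¹¹ mol/L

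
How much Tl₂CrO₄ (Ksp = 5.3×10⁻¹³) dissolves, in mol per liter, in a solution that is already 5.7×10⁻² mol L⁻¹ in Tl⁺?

1.6×10⁻¹⁰ M

Tl₂CrO₄(s) ⇌ 2 Tl⁺(aq) + CrO₄²⁻(aq)
Tl⁺ is already present at 5.7×10⁻² mol L⁻¹. If s mol/L of Tl₂CrO₄ dissolves, [CrO₄²⁻] = s while [Tl⁺] ≈ 5.7×10⁻² mol L⁻¹.
Ksp = [Tl⁺]^2[CrO₄²⁻] = (5.7×10⁻²)^2s
s = 5.3×10⁻¹³ / (5.7×10⁻²)^2 = 1.6×10⁻¹⁰
s = 1.6×10⁻¹⁰ mol L⁻¹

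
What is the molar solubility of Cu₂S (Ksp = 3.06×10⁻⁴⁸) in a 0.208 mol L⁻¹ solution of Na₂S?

Cu₂S(s) ⇌ 2 Cu⁺(aq) + S²⁻(aq)
The solution already contains S²⁻ at 0.208 mol L⁻¹. Let s be the molar solubility of Cu₂S.
[S²⁻] ≈ 0.208 mol L⁻¹ (common ion dominates); [Cu⁺] = 2s.
Ksp = [Cu⁺]^2[S²⁻] = (2s)^2(0.208)
(2s)^2 = 3.06×10⁻⁴⁸ / (0.208) = 1.47×10⁻⁴⁷
s = 1.92×10⁻²⁴ mol L⁻¹

1.92×10⁻²⁴ M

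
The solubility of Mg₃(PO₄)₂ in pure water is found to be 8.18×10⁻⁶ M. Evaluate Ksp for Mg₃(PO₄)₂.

Mg₃(PO₄)₂(s) ⇌ 3 Mg²⁺(aq) + 2 PO₄³⁻(aq)
If s mol/L of Mg₃(PO₄)₂ dissolves, [Mg²⁺] = 3s and [PO₄³⁻] = 2s.
Ksp = [Mg²⁺]^3[PO₄³⁻]^2 = (3s)^3 · (2s)^2 = 108s^5
Ksp = 108 × (8.18×10⁻⁶)^5 = 3.96×10⁻²⁴

Ksp = 3.96×10⁻²⁴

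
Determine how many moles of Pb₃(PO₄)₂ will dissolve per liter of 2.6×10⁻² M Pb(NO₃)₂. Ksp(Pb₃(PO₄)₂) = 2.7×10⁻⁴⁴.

2.0×10⁻²⁰ M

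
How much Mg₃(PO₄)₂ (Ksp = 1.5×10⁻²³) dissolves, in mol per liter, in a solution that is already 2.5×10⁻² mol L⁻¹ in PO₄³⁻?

Mg₃(PO₄)₂(s) ⇌ 3 Mg²⁺(aq) + 2 PO₄³⁻(aq)
PO₄³⁻ is already present at 2.5×10⁻² mol L⁻¹. If s mol/L of Mg₃(PO₄)₂ dissolves, [Mg²⁺] = 3s while [PO₄³⁻] ≈ 2.5×10⁻² mol L⁻¹.
Ksp = [Mg²⁺]^3[PO₄³⁻]^2 = (3s)^3(2.5×10⁻²)^2
(3s)^3 = 1.5×10⁻²³ / (2.5×10⁻²)^2 = 2.4×10⁻²⁰
s = 9.6×10⁻⁸ mol L⁻¹

9.6×10⁻⁸ M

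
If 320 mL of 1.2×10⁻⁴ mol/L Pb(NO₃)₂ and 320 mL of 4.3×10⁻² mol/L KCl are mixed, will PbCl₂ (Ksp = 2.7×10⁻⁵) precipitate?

No

Total volume after mixing = 320 + 320 = 640 mL.
[Pb²⁺] = (1.2×10⁻⁴)(320)/640 = 6.0×10⁻⁵ mol/L
[Cl⁻] = (4.3×10⁻²)(320)/640 = 2.2×10⁻² mol/L
Q = [Pb²⁺][Cl⁻]^2 = 2.8×10⁻⁸
Since Q (2.8×10⁻⁸) is less than Ksp (2.7×10⁻⁵), no PbCl₂ precipitates.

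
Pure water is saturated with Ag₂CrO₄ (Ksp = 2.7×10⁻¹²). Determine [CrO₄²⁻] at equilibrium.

Ag₂CrO₄(s) ⇌ 2 Ag⁺(aq) + CrO₄²⁻(aq)
With molar solubility s: [Ag⁺] = 2s, [CrO₄²⁻] = s.
Ksp = [Ag⁺]^2[CrO₄²⁻] = (2s)^2 · s = 4s^3 = 2.7×10⁻¹²
s = 8.8×10⁻⁵ M
[CrO₄²⁻] = s = 8.8×10⁻⁵ M

8.8×10⁻⁵ M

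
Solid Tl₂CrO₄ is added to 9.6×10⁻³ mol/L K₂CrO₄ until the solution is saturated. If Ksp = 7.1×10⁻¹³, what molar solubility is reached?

4.3×10⁻⁶ M

Tl₂CrO₄(s) ⇌ 2 Tl⁺(aq) + CrO₄²⁻(aq)
The solution already contains CrO₄²⁻ at 9.6×10⁻³ mol/L. Let s be the molar solubility of Tl₂CrO₄.
[CrO₄²⁻] ≈ 9.6×10⁻³ mol/L (common ion dominates); [Tl⁺] = 2s.
Ksp = [Tl⁺]^2[CrO₄²⁻] = (2s)^2(9.6×10⁻³)
(2s)^2 = 7.1×10⁻¹³ / (9.6×10⁻³) = 7.4×10⁻¹¹
s = 4.3×10⁻⁶ mol/L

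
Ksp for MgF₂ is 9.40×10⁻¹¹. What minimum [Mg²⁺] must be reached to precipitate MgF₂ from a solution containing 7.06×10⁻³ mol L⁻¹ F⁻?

1.89×10⁻⁶ M

Precipitation of each salt begins when its ion product equals Ksp.
MgF₂(s) ⇌ Mg²⁺(aq) + 2 F⁻(aq)
Ksp = [Mg²⁺][F⁻]^2 = [Mg²⁺](7.06×10⁻³)^2
[Mg²⁺] = 9.40×10⁻¹¹ / (7.06×10⁻³)^2 = 1.89×10⁻⁶
[Mg²⁺] = 1.89×10⁻⁶ mol L⁻¹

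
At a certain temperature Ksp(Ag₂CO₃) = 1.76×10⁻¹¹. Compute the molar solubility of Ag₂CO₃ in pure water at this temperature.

1.64×10⁻⁴ M

Ag₂CO₃(s) ⇌ 2 Ag⁺(aq) + CO₃²⁻(aq)
Let s be the molar solubility. Then [Ag⁺] = 2s and [CO₃²⁻] = s.
Ksp = [Ag⁺]^2[CO₃²⁻] = (2s)^2 · s = 4s^3
4s^3 = 1.76×10⁻¹¹  ⇒  s^3 = 4.40×10⁻¹²
s = 1.64×10⁻⁴ mol/L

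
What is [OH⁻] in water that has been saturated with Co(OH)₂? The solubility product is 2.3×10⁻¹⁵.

Co(OH)₂(s) ⇌ Co²⁺(aq) + 2 OH⁻(aq)
If s mol/L of Co(OH)₂ dissolves, [Co²⁺] = s and [OH⁻] = 2s.
Ksp = [Co²⁺][OH⁻]^2 = s · (2s)^2 = 4s^3 = 2.3×10⁻¹⁵
s = 8.3×10⁻⁶ M
[OH⁻] = 2s = 1.7×10⁻⁵ M

1.7×10⁻⁵ M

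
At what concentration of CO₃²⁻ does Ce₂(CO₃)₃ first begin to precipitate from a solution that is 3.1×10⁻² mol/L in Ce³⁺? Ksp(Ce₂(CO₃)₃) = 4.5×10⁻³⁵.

3.6×10⁻¹¹ M

Precipitation of each salt begins when its ion product equals Ksp.
Ce₂(CO₃)₃(s) ⇌ 2 Ce³⁺(aq) + 3 CO₃²⁻(aq)
Ksp = [Ce³⁺]^2[CO₃²⁻]^3 = [CO₃²⁻]^3(3.1×10⁻²)^2
[CO₃²⁻]^3 = 4.5×10⁻³⁵ / (3.1×10⁻²)^2 = 4.7×10⁻³²
[CO₃²⁻] = 3.6×10⁻¹¹ mol/L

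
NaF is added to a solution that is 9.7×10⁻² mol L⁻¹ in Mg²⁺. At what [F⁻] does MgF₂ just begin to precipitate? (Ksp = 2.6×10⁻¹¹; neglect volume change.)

Precipitation begins when Q = Ksp.
MgF₂(s) ⇌ Mg²⁺(aq) + 2 F⁻(aq)
Ksp = [Mg²⁺][F⁻]^2 = [F⁻]^2(9.7×10⁻²)
[F⁻]^2 = 2.6×10⁻¹¹ / (9.7×10⁻²) = 2.7×10⁻¹⁰
[F⁻] = 1.6×10⁻⁵ mol L⁻¹

1.6×10⁻⁵ M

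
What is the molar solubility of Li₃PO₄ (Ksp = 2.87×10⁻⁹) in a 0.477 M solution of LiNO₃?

Li₃PO₄(s) ⇌ 3 Li⁺(aq) + PO₄³⁻(aq)
Li⁺ is already present at 0.477 M. If s mol/L of Li₃PO₄ dissolves, [PO₄³⁻] = s while [Li⁺] ≈ 0.477 M.
Ksp = [Li⁺]^3[PO₄³⁻] = (0.477)^3s
s = 2.87×10⁻⁹ / (0.477)^3 = 2.64×10⁻⁸
s = 2.64×10⁻⁸ M

2.64×10⁻⁸ M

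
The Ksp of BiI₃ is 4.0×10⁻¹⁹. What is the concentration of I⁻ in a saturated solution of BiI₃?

BiI₃(s) ⇌ Bi³⁺(aq) + 3 I⁻(aq)
With molar solubility s: [Bi³⁺] = s, [I⁻] = 3s.
Ksp = [Bi³⁺][I⁻]^3 = s · (3s)^3 = 27s^4 = 4.0×10⁻¹⁹
s = 1.1×10⁻⁵ M
[I⁻] = 3s = 3.3×10⁻⁵ M

3.3×10⁻⁵ M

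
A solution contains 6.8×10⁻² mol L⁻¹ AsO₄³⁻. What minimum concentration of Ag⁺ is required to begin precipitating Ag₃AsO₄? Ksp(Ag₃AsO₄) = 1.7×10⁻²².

A salt starts to precipitate once the ion product Q reaches its Ksp.
Ag₃AsO₄(s) ⇌ 3 Ag⁺(aq) + AsO₄³⁻(aq)
Ksp = [Ag⁺]^3[AsO₄³⁻] = [Ag⁺]^3(6.8×10⁻²)
[Ag⁺]^3 = 1.7×10⁻²² / (6.8×10⁻²) = 2.5×10⁻²¹
[Ag⁺] = 1.4×10⁻⁷ mol L⁻¹

1.4×10⁻⁷ M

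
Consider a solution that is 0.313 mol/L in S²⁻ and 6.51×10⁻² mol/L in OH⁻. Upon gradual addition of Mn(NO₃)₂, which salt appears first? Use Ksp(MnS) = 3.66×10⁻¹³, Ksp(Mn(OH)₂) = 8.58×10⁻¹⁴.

MnS

The threshold for precipitation is Q = Ksp.
For MnS: [Mn²⁺] = (Ksp/[S²⁻]) = 1.17×10⁻¹² mol/L
For Mn(OH)₂: [Mn²⁺] = (Ksp/[OH⁻]^2) = 2.02×10⁻¹¹ mol/L
The smaller threshold [Mn²⁺] is reached first, so MnS precipitates first.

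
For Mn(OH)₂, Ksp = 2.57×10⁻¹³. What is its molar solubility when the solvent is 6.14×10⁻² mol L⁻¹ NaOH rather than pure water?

6.82×10⁻¹¹ M

Mn(OH)₂(s) ⇌ Mn²⁺(aq) + 2 OH⁻(aq)
The solution already contains OH⁻ at 6.14×10⁻² mol L⁻¹. Let s be the molar solubility of Mn(OH)₂.
[OH⁻] ≈ 6.14×10⁻² mol L⁻¹ (common ion dominates); [Mn²⁺] = s.
Ksp = [Mn²⁺][OH⁻]^2 = s(6.14×10⁻²)^2
s = 2.57×10⁻¹³ / (6.14×10⁻²)^2 = 6.82×10⁻¹¹
s = 6.82×10⁻¹¹ mol L⁻¹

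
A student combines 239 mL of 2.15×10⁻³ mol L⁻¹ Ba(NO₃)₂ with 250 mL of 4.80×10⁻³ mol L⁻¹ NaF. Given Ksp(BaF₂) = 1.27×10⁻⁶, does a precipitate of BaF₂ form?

Total volume after mixing = 239 + 250 = 489 mL.
[Ba²⁺] = (2.15×10⁻³)(239)/489 = 1.05×10⁻³ mol L⁻¹
[F⁻] = (4.80×10⁻³)(250)/489 = 2.45×10⁻³ mol L⁻¹
Q = [Ba²⁺][F⁻]^2 = 6.33×10⁻⁹
Since Q (6.33×10⁻⁹) is less than Ksp (1.27×10⁻⁶), no BaF₂ precipitates.

No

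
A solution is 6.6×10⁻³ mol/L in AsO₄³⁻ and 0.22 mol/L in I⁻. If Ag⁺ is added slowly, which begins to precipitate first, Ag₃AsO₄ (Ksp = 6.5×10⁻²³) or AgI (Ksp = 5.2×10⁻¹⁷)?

AgI

The threshold for precipitation is Q = Ksp.
For Ag₃AsO₄: [Ag⁺] = (Ksp/[AsO₄³⁻])^(1/3) = 2.1×10⁻⁷ mol/L
For AgI: [Ag⁺] = (Ksp/[I⁻]) = 2.4×10⁻¹⁶ mol/L
The smaller threshold [Ag⁺] is reached first, so AgI precipitates first.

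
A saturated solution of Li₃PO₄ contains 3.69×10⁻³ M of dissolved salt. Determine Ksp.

Li₃PO₄(s) ⇌ 3 Li⁺(aq) + PO₄³⁻(aq)
Call the molar solubility s, so that [Li⁺] = 3s and [PO₄³⁻] = s.
Ksp = [Li⁺]^3[PO₄³⁻] = (3s)^3 · s = 27s^4
Ksp = 27 × (3.69×10⁻³)^4 = 5.01×10⁻⁹

Ksp = 5.01×10⁻⁹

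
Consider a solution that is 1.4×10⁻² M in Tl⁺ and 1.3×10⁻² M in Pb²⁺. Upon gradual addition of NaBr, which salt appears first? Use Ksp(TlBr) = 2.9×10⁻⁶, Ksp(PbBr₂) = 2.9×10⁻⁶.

TlBr

Each salt precipitates once Q = Ksp for that salt.
For TlBr: [Br⁻] = (Ksp/[Tl⁺]) = 2.1×10⁻⁴ M
For PbBr₂: [Br⁻] = (Ksp/[Pb²⁺])^(1/2) = 1.5×10⁻² M
TlBr requires the lower [Br⁻], so it precipitates first.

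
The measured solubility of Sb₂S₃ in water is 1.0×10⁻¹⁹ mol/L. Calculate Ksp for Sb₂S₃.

Ksp = 1.1×10⁻⁹³

Sb₂S₃(s) ⇌ 2 Sb³⁺(aq) + 3 S²⁻(aq)
Call the molar solubility s, so that [Sb³⁺] = 2s and [S²⁻] = 3s.
Ksp = [Sb³⁺]^2[S²⁻]^3 = (2s)^2 · (3s)^3 = 108s^5
Ksp = 108 × (1.0×10⁻¹⁹)^5 = 1.1×10⁻⁹³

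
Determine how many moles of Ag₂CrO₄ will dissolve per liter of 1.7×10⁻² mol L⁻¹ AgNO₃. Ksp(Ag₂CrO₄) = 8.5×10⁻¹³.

Ag₂CrO₄(s) ⇌ 2 Ag⁺(aq) + CrO₄²⁻(aq)
The solution already contains Ag⁺ at 1.7×10⁻² mol L⁻¹. Let s be the molar solubility of Ag₂CrO₄.
[Ag⁺] ≈ 1.7×10⁻² mol L⁻¹ (common ion dominates); [CrO₄²⁻] = s.
Ksp = [Ag⁺]^2[CrO₄²⁻] = (1.7×10⁻²)^2s
s = 8.5×10⁻¹³ / (1.7×10⁻²)^2 = 2.9×10⁻⁹
s = 2.9×10⁻⁹ mol L⁻¹

2.9×10⁻⁹ M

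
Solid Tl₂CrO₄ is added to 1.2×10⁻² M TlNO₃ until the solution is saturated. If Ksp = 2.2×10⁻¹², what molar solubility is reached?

1.5×10⁻⁸ M

Tl₂CrO₄(s) ⇌ 2 Tl⁺(aq) + CrO₄²⁻(aq)
Tl⁺ is already present at 1.2×10⁻² M. If s mol/L of Tl₂CrO₄ dissolves, [CrO₄²⁻] = s while [Tl⁺] ≈ 1.2×10⁻² M.
Ksp = [Tl⁺]^2[CrO₄²⁻] = (1.2×10⁻²)^2s
s = 2.2×10⁻¹² / (1.2×10⁻²)^2 = 1.5×10⁻⁸
s = 1.5×10⁻⁸ M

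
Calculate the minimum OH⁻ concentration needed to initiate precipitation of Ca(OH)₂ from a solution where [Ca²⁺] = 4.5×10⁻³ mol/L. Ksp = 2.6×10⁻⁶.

2.4×10⁻² M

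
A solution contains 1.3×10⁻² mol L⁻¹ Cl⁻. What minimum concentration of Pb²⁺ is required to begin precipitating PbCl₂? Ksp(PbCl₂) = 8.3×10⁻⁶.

4.9×10⁻² M

Precipitation begins when Q = Ksp.
PbCl₂(s) ⇌ Pb²⁺(aq) + 2 Cl⁻(aq)
Ksp = [Pb²⁺][Cl⁻]^2 = [Pb²⁺](1.3×10⁻²)^2
[Pb²⁺] = 8.3×10⁻⁶ / (1.3×10⁻²)^2 = 4.9×10⁻²
[Pb²⁺] = 4.9×10⁻² mol L⁻¹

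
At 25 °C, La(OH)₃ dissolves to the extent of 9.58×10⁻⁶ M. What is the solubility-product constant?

Ksp = 2.27×10⁻¹⁹

La(OH)₃(s) ⇌ La³⁺(aq) + 3 OH⁻(aq)
Let s be the molar solubility. Then [La³⁺] = s and [OH⁻] = 3s.
Ksp = [La³⁺][OH⁻]^3 = s · (3s)^3 = 27s^4
Ksp = 27 × (9.58×10⁻⁶)^4 = 2.27×10⁻¹⁹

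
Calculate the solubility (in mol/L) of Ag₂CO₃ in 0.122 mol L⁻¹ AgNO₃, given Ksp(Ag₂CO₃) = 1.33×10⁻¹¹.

Ag₂CO₃(s) ⇌ 2 Ag⁺(aq) + CO₃²⁻(aq)
Ag⁺ is already present at 0.122 mol L⁻¹. If s mol/L of Ag₂CO₃ dissolves, [CO₃²⁻] = s while [Ag⁺] ≈ 0.122 mol L⁻¹.
Ksp = [Ag⁺]^2[CO₃²⁻] = (0.122)^2s
s = 1.33×10⁻¹¹ / (0.122)^2 = 8.94×10⁻¹⁰
s = 8.94×10⁻¹⁰ mol L⁻¹

8.94×10⁻¹⁰ M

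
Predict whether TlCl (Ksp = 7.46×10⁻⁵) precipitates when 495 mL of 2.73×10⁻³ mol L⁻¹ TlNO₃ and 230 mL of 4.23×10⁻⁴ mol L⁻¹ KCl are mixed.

No

After mixing, V = 495 mL + 230 mL = 725 mL.
[Tl⁺] = (2.73×10⁻³)(495)/725 = 1.86×10⁻³ mol L⁻¹
[Cl⁻] = (4.23×10⁻⁴)(230)/725 = 1.34×10⁻⁴ mol L⁻¹
Q = [Tl⁺][Cl⁻] = 2.50×10⁻⁷
Since Q (2.50×10⁻⁷) is less than Ksp (7.46×10⁻⁵), no TlCl precipitates.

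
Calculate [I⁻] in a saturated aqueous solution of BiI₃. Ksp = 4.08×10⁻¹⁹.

3.33×10⁻⁵ M

BiI₃(s) ⇌ Bi³⁺(aq) + 3 I⁻(aq)
For each mole of BiI₃ that dissolves per liter, [Bi³⁺] = s and [I⁻] = 3s; let s denote this solubility.
Ksp = [Bi³⁺][I⁻]^3 = s · (3s)^3 = 27s^4 = 4.08×10⁻¹⁹
s = 1.11×10⁻⁵ mol L⁻¹
[I⁻] = 3s = 3.33×10⁻⁵ mol L⁻¹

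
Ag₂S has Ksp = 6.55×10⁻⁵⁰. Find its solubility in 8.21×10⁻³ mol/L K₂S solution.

1.41×10⁻²⁴ M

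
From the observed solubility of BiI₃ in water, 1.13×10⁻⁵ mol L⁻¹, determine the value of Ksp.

BiI₃(s) ⇌ Bi³⁺(aq) + 3 I⁻(aq)
Call the molar solubility s, so that [Bi³⁺] = s and [I⁻] = 3s.
Ksp = [Bi³⁺][I⁻]^3 = s · (3s)^3 = 27s^4
Ksp = 27 × (1.13×10⁻⁵)^4 = 4.40×10⁻¹⁹

Ksp = 4.40×10⁻¹⁹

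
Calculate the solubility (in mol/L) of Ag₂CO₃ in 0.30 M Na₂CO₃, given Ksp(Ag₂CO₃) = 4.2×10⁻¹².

Ag₂CO₃(s) ⇌ 2 Ag⁺(aq) + CO₃²⁻(aq)
The solution already contains CO₃²⁻ at 0.30 M. Let s be the molar solubility of Ag₂CO₃.
[CO₃²⁻] ≈ 0.30 M (common ion dominates); [Ag⁺] = 2s.
Ksp = [Ag⁺]^2[CO₃²⁻] = (2s)^2(0.30)
(2s)^2 = 4.2×10⁻¹² / (0.30) = 1.4×10⁻¹¹
s = 1.9×10⁻⁶ M

1.9×10⁻⁶ M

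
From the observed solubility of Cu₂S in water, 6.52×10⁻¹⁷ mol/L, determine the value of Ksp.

Ksp = 1.11×10⁻⁴⁸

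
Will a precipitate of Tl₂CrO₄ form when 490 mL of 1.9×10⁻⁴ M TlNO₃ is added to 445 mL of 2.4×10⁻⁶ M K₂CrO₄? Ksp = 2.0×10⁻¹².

No

Total volume after mixing = 490 + 445 = 935 mL.
[Tl⁺] = (1.9×10⁻⁴)(490)/935 = 1.0×10⁻⁴ M
[CrO₄²⁻] = (2.4×10⁻⁶)(445)/935 = 1.1×10⁻⁶ M
Q = [Tl⁺]^2[CrO₄²⁻] = 1.1×10⁻¹⁴
Since Q (1.1×10⁻¹⁴) is less than Ksp (2.0×10⁻¹²), no Tl₂CrO₄ precipitates.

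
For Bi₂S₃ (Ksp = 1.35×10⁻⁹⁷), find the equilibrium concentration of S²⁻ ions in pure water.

4.97×10⁻²⁰ M

Bi₂S₃(s) ⇌ 2 Bi³⁺(aq) + 3 S²⁻(aq)
For each mole of Bi₂S₃ that dissolves per liter, [Bi³⁺] = 2s and [S²⁻] = 3s; let s denote this solubility.
Ksp = [Bi³⁺]^2[S²⁻]^3 = (2s)^2 · (3s)^3 = 108s^5 = 1.35×10⁻⁹⁷
s = 1.66×10⁻²⁰ mol/L
[S²⁻] = 3s = 4.97×10⁻²⁰ mol/L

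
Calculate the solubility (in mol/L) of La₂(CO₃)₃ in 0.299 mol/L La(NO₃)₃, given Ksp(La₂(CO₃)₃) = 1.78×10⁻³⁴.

La₂(CO₃)₃(s) ⇌ 2 La³⁺(aq) + 3 CO₃²⁻(aq)
With La³⁺ already at 0.299 mol/L and s small, take [La³⁺] ≈ 0.299 mol/L and [CO₃²⁻] = 3s.
Ksp = [La³⁺]^2[CO₃²⁻]^3 = (0.299)^2(3s)^3
(3s)^3 = 1.78×10⁻³⁴ / (0.299)^2 = 1.99×10⁻³³
s = 4.19×10⁻¹² mol/L

4.19×10⁻¹² M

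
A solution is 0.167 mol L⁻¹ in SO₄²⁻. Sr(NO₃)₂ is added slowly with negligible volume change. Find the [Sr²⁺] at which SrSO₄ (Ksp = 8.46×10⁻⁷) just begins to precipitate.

Each salt precipitates once Q = Ksp for that salt.
SrSO₄(s) ⇌ Sr²⁺(aq) + SO₄²⁻(aq)
Ksp = [Sr²⁺][SO₄²⁻] = [Sr²⁺](0.167)
[Sr²⁺] = 8.46×10⁻⁷ / (0.167) = 5.07×10⁻⁶
[Sr²⁺] = 5.07×10⁻⁶ mol L⁻¹

5.07×10⁻⁶ M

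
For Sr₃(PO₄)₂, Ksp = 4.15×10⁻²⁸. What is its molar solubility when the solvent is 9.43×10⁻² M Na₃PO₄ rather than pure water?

1.20×10⁻⁹ M

Sr₃(PO₄)₂(s) ⇌ 3 Sr²⁺(aq) + 2 PO₄³⁻(aq)
PO₄³⁻ is already present at 9.43×10⁻² M. If s mol/L of Sr₃(PO₄)₂ dissolves, [Sr²⁺] = 3s while [PO₄³⁻] ≈ 9.43×10⁻² M.
Ksp = [Sr²⁺]^3[PO₄³⁻]^2 = (3s)^3(9.43×10⁻²)^2
(3s)^3 = 4.15×10⁻²⁸ / (9.43×10⁻²)^2 = 4.67×10⁻²⁶
s = 1.20×10⁻⁹ M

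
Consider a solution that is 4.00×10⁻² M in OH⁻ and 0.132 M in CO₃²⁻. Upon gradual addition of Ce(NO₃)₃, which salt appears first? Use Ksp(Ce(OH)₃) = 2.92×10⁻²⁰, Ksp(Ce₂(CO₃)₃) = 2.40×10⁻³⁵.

Ce₂(CO₃)₃

A salt starts to precipitate once the ion product Q reaches its Ksp.
For Ce(OH)₃: [Ce³⁺] = (Ksp/[OH⁻]^3) = 4.56×10⁻¹⁶ M
For Ce₂(CO₃)₃: [Ce³⁺] = (Ksp/[CO₃²⁻]^3)^(1/2) = 1.02×10⁻¹⁶ M
The smaller threshold [Ce³⁺] is reached first, so Ce₂(CO₃)₃ precipitates first.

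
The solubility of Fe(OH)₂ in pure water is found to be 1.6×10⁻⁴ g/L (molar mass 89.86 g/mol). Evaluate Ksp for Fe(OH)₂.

Ksp = 2.3×10⁻¹⁷

s = (1.6×10⁻⁴ g L⁻¹)/(89.86 g mol⁻¹) = 1.781×10⁻⁶ M
Fe(OH)₂(s) ⇌ Fe²⁺(aq) + 2 OH⁻(aq)
If s mol/L of Fe(OH)₂ dissolves, [Fe²⁺] = s and [OH⁻] = 2s.
Ksp = [Fe²⁺][OH⁻]^2 = s · (2s)^2 = 4s^3
Ksp = 4 × (1.781×10⁻⁶)^3 = 2.3×10⁻¹⁷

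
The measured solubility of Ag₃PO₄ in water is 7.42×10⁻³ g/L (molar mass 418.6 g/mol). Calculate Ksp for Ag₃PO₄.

Ksp = 2.67×10⁻¹⁸

s = (7.42×10⁻³ g L⁻¹)/(418.6 g mol⁻¹) = 1.7726×10⁻⁵ M
Ag₃PO₄(s) ⇌ 3 Ag⁺(aq) + PO₄³⁻(aq)
Call the molar solubility s, so that [Ag⁺] = 3s and [PO₄³⁻] = s.
Ksp = [Ag⁺]^3[PO₄³⁻] = (3s)^3 · s = 27s^4
Ksp = 27 × (1.7726×10⁻⁵)^4 = 2.67×10⁻¹⁸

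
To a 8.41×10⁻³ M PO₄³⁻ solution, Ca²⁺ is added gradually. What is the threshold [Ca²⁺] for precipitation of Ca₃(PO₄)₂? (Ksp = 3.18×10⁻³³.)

3.56×10⁻¹⁰ M

Precipitation begins when Q = Ksp.
Ca₃(PO₄)₂(s) ⇌ 3 Ca²⁺(aq) + 2 PO₄³⁻(aq)
Ksp = [Ca²⁺]^3[PO₄³⁻]^2 = [Ca²⁺]^3(8.41×10⁻³)^2
[Ca²⁺]^3 = 3.18×10⁻³³ / (8.41×10⁻³)^2 = 4.50×10⁻²⁹
[Ca²⁺] = 3.56×10⁻¹⁰ M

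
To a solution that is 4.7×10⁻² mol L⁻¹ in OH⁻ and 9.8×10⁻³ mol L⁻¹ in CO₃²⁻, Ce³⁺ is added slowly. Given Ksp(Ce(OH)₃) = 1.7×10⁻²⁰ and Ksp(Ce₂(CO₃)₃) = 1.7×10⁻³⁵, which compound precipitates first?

Ce(OH)₃

A salt starts to precipitate once the ion product Q reaches its Ksp.
For Ce(OH)₃: [Ce³⁺] = (Ksp/[OH⁻]^3) = 1.6×10⁻¹⁶ mol L⁻¹
For Ce₂(CO₃)₃: [Ce³⁺] = (Ksp/[CO₃²⁻]^3)^(1/2) = 4.2×10⁻¹⁵ mol L⁻¹
Since Ce(OH)₃ needs less Ce³⁺ to reach saturation, it precipitates first.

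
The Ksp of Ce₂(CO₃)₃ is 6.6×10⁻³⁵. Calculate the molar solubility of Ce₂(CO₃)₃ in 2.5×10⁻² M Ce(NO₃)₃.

1.6×10⁻¹¹ M

Ce₂(CO₃)₃(s) ⇌ 2 Ce³⁺(aq) + 3 CO₃²⁻(aq)
Ce³⁺ is already present at 2.5×10⁻² M. If s mol/L of Ce₂(CO₃)₃ dissolves, [CO₃²⁻] = 3s while [Ce³⁺] ≈ 2.5×10⁻² M.
Ksp = [Ce³⁺]^2[CO₃²⁻]^3 = (2.5×10⁻²)^2(3s)^3
(3s)^3 = 6.6×10⁻³⁵ / (2.5×10⁻²)^2 = 1.1×10⁻³¹
s = 1.6×10⁻¹¹ M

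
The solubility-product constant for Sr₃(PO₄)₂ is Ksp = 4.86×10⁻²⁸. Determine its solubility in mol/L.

1.35×10⁻⁶ M

Sr₃(PO₄)₂(s) ⇌ 3 Sr²⁺(aq) + 2 PO₄³⁻(aq)
For each mole of Sr₃(PO₄)₂ that dissolves per liter, [Sr²⁺] = 3s and [PO₄³⁻] = 2s; let s denote this solubility.
Ksp = [Sr²⁺]^3[PO₄³⁻]^2 = (3s)^3 · (2s)^2 = 108s^5
108s^5 = 4.86×10⁻²⁸  ⇒  s^5 = 4.50×10⁻³⁰
Taking the 5th root, s = 1.35×10⁻⁶ mol/L.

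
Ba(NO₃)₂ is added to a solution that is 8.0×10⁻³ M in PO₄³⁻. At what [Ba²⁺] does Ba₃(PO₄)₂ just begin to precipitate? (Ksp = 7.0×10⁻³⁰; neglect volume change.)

Precipitation of each salt begins when its ion product equals Ksp.
Ba₃(PO₄)₂(s) ⇌ 3 Ba²⁺(aq) + 2 PO₄³⁻(aq)
Ksp = [Ba²⁺]^3[PO₄³⁻]^2 = [Ba²⁺]^3(8.0×10⁻³)^2
[Ba²⁺]^3 = 7.0×10⁻³⁰ / (8.0×10⁻³)^2 = 1.1×10⁻²⁵
[Ba²⁺] = 4.8×10⁻⁹ M

4.8×10⁻⁹ M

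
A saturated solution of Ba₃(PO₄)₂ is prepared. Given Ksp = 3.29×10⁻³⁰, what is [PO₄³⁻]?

Ba₃(PO₄)₂(s) ⇌ 3 Ba²⁺(aq) + 2 PO₄³⁻(aq)
With molar solubility s: [Ba²⁺] = 3s, [PO₄³⁻] = 2s.
Ksp = [Ba²⁺]^3[PO₄³⁻]^2 = (3s)^3 · (2s)^2 = 108s^5 = 3.29×10⁻³⁰
s = 4.97×10⁻⁷ mol L⁻¹
[PO₄³⁻] = 2s = 9.95×10⁻⁷ mol L⁻¹

9.95×10⁻⁷ M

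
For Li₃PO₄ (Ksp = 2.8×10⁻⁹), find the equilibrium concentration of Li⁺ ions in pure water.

Li₃PO₄(s) ⇌ 3 Li⁺(aq) + PO₄³⁻(aq)
Let s be the molar solubility. Then [Li⁺] = 3s and [PO₄³⁻] = s.
Ksp = [Li⁺]^3[PO₄³⁻] = (3s)^3 · s = 27s^4 = 2.8×10⁻⁹
s = 3.2×10⁻³ M
[Li⁺] = 3s = 9.6×10⁻³ M

9.6×10⁻³ M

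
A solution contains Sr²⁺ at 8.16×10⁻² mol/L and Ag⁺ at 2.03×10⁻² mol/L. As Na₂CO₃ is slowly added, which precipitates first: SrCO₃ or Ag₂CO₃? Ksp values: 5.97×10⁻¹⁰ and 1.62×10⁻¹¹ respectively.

SrCO₃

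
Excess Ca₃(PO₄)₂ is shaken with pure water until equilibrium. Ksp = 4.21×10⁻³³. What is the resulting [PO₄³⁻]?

Ca₃(PO₄)₂(s) ⇌ 3 Ca²⁺(aq) + 2 PO₄³⁻(aq)
With molar solubility s: [Ca²⁺] = 3s, [PO₄³⁻] = 2s.
Ksp = [Ca²⁺]^3[PO₄³⁻]^2 = (3s)^3 · (2s)^2 = 108s^5 = 4.21×10⁻³³
s = 1.31×10⁻⁷ mol L⁻¹
[PO₄³⁻] = 2s = 2.63×10⁻⁷ mol L⁻¹

2.63×10⁻⁷ M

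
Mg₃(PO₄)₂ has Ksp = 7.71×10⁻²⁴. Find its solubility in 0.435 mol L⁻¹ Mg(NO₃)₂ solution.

4.84×10⁻¹² M

Mg₃(PO₄)₂(s) ⇌ 3 Mg²⁺(aq) + 2 PO₄³⁻(aq)
Mg²⁺ is already present at 0.435 mol L⁻¹. If s mol/L of Mg₃(PO₄)₂ dissolves, [PO₄³⁻] = 2s while [Mg²⁺] ≈ 0.435 mol L⁻¹.
Ksp = [Mg²⁺]^3[PO₄³⁻]^2 = (0.435)^3(2s)^2
(2s)^2 = 7.71×10⁻²⁴ / (0.435)^3 = 9.37×10⁻²³
s = 4.84×10⁻¹² mol L⁻¹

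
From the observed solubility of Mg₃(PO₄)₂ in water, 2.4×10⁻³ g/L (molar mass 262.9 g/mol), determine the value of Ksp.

Convert to molarity: s = 2.4×10⁻³ / 262.9 = 9.129×10⁻⁶ mol/L
Mg₃(PO₄)₂(s) ⇌ 3 Mg²⁺(aq) + 2 PO₄³⁻(aq)
Call the molar solubility s, so that [Mg²⁺] = 3s and [PO₄³⁻] = 2s.
Ksp = [Mg²⁺]^3[PO₄³⁻]^2 = (3s)^3 · (2s)^2 = 108s^5
Ksp = 108 × (9.129×10⁻⁶)^5 = 6.8×10⁻²⁴

Ksp = 6.8×10⁻²⁴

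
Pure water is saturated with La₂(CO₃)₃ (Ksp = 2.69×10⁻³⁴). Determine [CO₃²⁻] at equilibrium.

2.27×10⁻⁷ M

La₂(CO₃)₃(s) ⇌ 2 La³⁺(aq) + 3 CO₃²⁻(aq)
For each mole of La₂(CO₃)₃ that dissolves per liter, [La³⁺] = 2s and [CO₃²⁻] = 3s; let s denote this solubility.
Ksp = [La³⁺]^2[CO₃²⁻]^3 = (2s)^2 · (3s)^3 = 108s^5 = 2.69×10⁻³⁴
s = 7.57×10⁻⁸ mol L⁻¹
[CO₃²⁻] = 3s = 2.27×10⁻⁷ mol L⁻¹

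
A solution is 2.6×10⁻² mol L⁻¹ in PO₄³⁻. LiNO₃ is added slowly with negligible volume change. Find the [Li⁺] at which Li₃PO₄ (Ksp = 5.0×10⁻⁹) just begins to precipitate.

5.8×10⁻³ M

Each salt precipitates once Q = Ksp for that salt.
Li₃PO₄(s) ⇌ 3 Li⁺(aq) + PO₄³⁻(aq)
Ksp = [Li⁺]^3[PO₄³⁻] = [Li⁺]^3(2.6×10⁻²)
[Li⁺]^3 = 5.0×10⁻⁹ / (2.6×10⁻²) = 1.9×10⁻⁷
[Li⁺] = 5.8×10⁻³ mol L⁻¹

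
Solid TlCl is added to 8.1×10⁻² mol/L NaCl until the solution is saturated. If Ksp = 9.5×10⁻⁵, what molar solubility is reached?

1.2×10⁻³ M

TlCl(s) ⇌ Tl⁺(aq) + Cl⁻(aq)
Let s be the solubility of TlCl here. The common ion gives [Cl⁻] ≈ 8.1×10⁻² mol/L, and [Tl⁺] = s.
Ksp = [Tl⁺][Cl⁻] = s(8.1×10⁻²)
s = 9.5×10⁻⁵ / (8.1×10⁻²) = 1.2×10⁻³
s = 1.2×10⁻³ mol/L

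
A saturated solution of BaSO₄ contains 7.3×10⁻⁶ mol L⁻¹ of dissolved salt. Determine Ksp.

BaSO₄(s) ⇌ Ba²⁺(aq) + SO₄²⁻(aq)
Let s be the molar solubility. Then [Ba²⁺] = s and [SO₄²⁻] = s.
Ksp = [Ba²⁺][SO₄²⁻] = s · s = s^2
Ksp = (7.3×10⁻⁶)^2 = 5.3×10⁻¹¹

Ksp = 5.3×10⁻¹¹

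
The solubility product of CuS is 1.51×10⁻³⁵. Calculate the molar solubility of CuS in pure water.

3.89×10⁻¹⁸ M

CuS(s) ⇌ Cu²⁺(aq) + S²⁻(aq)
Let s be the molar solubility. Then [Cu²⁺] = s and [S²⁻] = s.
Ksp = [Cu²⁺][S²⁻] = s · s = s^2
s^2 = 1.51×10⁻³⁵
s = 3.89×10⁻¹⁸ mol L⁻¹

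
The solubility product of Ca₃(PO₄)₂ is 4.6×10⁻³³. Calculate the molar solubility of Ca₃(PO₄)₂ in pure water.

1.3×10⁻⁷ M

Ca₃(PO₄)₂(s) ⇌ 3 Ca²⁺(aq) + 2 PO₄³⁻(aq)
Let s be the molar solubility. Then [Ca²⁺] = 3s and [PO₄³⁻] = 2s.
Ksp = [Ca²⁺]^3[PO₄³⁻]^2 = (3s)^3 · (2s)^2 = 108s^5
108s^5 = 4.6×10⁻³³  ⇒  s^5 = 4.3×10⁻³⁵
s = (4.3×10⁻³⁵)^(1/5) = 1.3×10⁻⁷ mol L⁻¹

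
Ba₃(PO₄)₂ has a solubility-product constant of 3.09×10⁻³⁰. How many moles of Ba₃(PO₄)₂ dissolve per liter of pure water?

Ba₃(PO₄)₂(s) ⇌ 3 Ba²⁺(aq) + 2 PO₄³⁻(aq)
Let s be the molar solubility. Then [Ba²⁺] = 3s and [PO₄³⁻] = 2s.
Ksp = [Ba²⁺]^3[PO₄³⁻]^2 = (3s)^3 · (2s)^2 = 108s^5
108s^5 = 3.09×10⁻³⁰  ⇒  s^5 = 2.86×10⁻³²
s = (2.86×10⁻³²)^(1/5) = 4.91×10⁻⁷ mol L⁻¹

4.91×10⁻⁷ M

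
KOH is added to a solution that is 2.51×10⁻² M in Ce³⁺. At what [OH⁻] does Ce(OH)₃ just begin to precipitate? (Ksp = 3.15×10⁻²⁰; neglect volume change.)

1.08×10⁻⁶ M

Precipitation begins when Q = Ksp.
Ce(OH)₃(s) ⇌ Ce³⁺(aq) + 3 OH⁻(aq)
Ksp = [Ce³⁺][OH⁻]^3 = [OH⁻]^3(2.51×10⁻²)
[OH⁻]^3 = 3.15×10⁻²⁰ / (2.51×10⁻²) = 1.25×10⁻¹⁸
[OH⁻] = 1.08×10⁻⁶ M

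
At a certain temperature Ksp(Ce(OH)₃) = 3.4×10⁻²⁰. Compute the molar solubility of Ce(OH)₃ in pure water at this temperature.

Ce(OH)₃(s) ⇌ Ce³⁺(aq) + 3 OH⁻(aq)
If s mol/L of Ce(OH)₃ dissolves, [Ce³⁺] = s and [OH⁻] = 3s.
Ksp = [Ce³⁺][OH⁻]^3 = s · (3s)^3 = 27s^4
27s^4 = 3.4×10⁻²⁰  ⇒  s^4 = 1.3×10⁻²¹
s = 6.0×10⁻⁶ mol/L

6.0×10⁻⁶ M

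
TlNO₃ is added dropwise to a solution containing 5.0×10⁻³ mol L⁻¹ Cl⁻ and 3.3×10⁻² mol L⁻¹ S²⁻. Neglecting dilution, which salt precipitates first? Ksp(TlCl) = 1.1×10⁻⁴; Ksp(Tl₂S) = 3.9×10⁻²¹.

Tl₂S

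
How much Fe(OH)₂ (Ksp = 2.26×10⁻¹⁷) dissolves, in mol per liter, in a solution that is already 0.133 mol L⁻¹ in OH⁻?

1.28×10⁻¹⁵ M

Fe(OH)₂(s) ⇌ Fe²⁺(aq) + 2 OH⁻(aq)
With OH⁻ already at 0.133 mol L⁻¹ and s small, take [OH⁻] ≈ 0.133 mol L⁻¹ and [Fe²⁺] = s.
Ksp = [Fe²⁺][OH⁻]^2 = s(0.133)^2
s = 2.26×10⁻¹⁷ / (0.133)^2 = 1.28×10⁻¹⁵
s = 1.28×10⁻¹⁵ mol L⁻¹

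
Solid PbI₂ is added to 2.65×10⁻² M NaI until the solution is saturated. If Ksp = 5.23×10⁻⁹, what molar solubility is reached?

7.45×10⁻⁶ M

PbI₂(s) ⇌ Pb²⁺(aq) + 2 I⁻(aq)
I⁻ is already present at 2.65×10⁻² M. If s mol/L of PbI₂ dissolves, [Pb²⁺] = s while [I⁻] ≈ 2.65×10⁻² M.
Ksp = [Pb²⁺][I⁻]^2 = s(2.65×10⁻²)^2
s = 5.23×10⁻⁹ / (2.65×10⁻²)^2 = 7.45×10⁻⁶
s = 7.45×10⁻⁶ M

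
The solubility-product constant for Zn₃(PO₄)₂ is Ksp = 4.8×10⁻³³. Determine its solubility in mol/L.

Zn₃(PO₄)₂(s) ⇌ 3 Zn²⁺(aq) + 2 PO₄³⁻(aq)
Call the molar solubility s, so that [Zn²⁺] = 3s and [PO₄³⁻] = 2s.
Ksp = [Zn²⁺]^3[PO₄³⁻]^2 = (3s)^3 · (2s)^2 = 108s^5
108s^5 = 4.8×10⁻³³  ⇒  s^5 = 4.4×10⁻³⁵
s = (4.4×10⁻³⁵)^(1/5) = 1.3×10⁻⁷ mol L⁻¹

1.3×10⁻⁷ M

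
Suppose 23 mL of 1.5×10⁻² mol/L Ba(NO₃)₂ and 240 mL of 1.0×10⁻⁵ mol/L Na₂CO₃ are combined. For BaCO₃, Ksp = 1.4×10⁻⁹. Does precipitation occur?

Yes

After mixing, V = 23 mL + 240 mL = 263 mL.
[Ba²⁺] = (1.5×10⁻²)(23)/263 = 1.3×10⁻³ mol/L
[CO₃²⁻] = (1.0×10⁻⁵)(240)/263 = 9.1×10⁻⁶ mol/L
Q = [Ba²⁺][CO₃²⁻] = 1.2×10⁻⁸
Q = 1.2×10⁻⁸ > Ksp = 1.4×10⁻⁹, so the solution is supersaturated and BaCO₃ precipitates.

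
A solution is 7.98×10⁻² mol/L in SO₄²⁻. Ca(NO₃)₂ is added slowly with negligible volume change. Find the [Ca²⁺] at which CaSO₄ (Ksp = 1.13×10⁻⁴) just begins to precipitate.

A salt starts to precipitate once the ion product Q reaches its Ksp.
CaSO₄(s) ⇌ Ca²⁺(aq) + SO₄²⁻(aq)
Ksp = [Ca²⁺][SO₄²⁻] = [Ca²⁺](7.98×10⁻²)
[Ca²⁺] = 1.13×10⁻⁴ / (7.98×10⁻²) = 1.42×10⁻³
[Ca²⁺] = 1.42×10⁻³ mol/L

1.42×10⁻³ M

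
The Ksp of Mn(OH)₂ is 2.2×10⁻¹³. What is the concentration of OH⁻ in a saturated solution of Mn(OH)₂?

7.6×10⁻⁵ M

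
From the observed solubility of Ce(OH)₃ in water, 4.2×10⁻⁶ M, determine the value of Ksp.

Ksp = 8.4×10⁻²¹

Ce(OH)₃(s) ⇌ Ce³⁺(aq) + 3 OH⁻(aq)
Call the molar solubility s, so that [Ce³⁺] = s and [OH⁻] = 3s.
Ksp = [Ce³⁺][OH⁻]^3 = s · (3s)^3 = 27s^4
Ksp = 27 × (4.2×10⁻⁶)^4 = 8.4×10⁻²¹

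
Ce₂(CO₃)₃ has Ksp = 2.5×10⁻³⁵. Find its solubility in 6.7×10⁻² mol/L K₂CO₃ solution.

Ce₂(CO₃)₃(s) ⇌ 2 Ce³⁺(aq) + 3 CO₃²⁻(aq)
Let s be the solubility of Ce₂(CO₃)₃ here. The common ion gives [CO₃²⁻] ≈ 6.7×10⁻² mol/L, and [Ce³⁺] = 2s.
Ksp = [Ce³⁺]^2[CO₃²⁻]^3 = (2s)^2(6.7×10⁻²)^3
(2s)^2 = 2.5×10⁻³⁵ / (6.7×10⁻²)^3 = 8.3×10⁻³²
s = 1.4×10⁻¹⁶ mol/L

1.4×10⁻¹⁶ M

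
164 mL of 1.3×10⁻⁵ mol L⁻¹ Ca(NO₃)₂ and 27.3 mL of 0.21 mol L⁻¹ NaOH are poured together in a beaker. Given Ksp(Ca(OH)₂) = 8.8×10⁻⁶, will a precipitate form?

No

Total volume after mixing = 164 + 27.3 = 191.3 mL.
[Ca²⁺] = (1.3×10⁻⁵)(164)/191.3 = 1.1×10⁻⁵ mol L⁻¹
[OH⁻] = (0.21)(27.3)/191.3 = 3.0×10⁻² mol L⁻¹
Q = [Ca²⁺][OH⁻]^2 = 1.0×10⁻⁸
Q < Ksp (1.0×10⁻⁸ vs 8.8×10⁻⁶); the solution remains unsaturated and no precipitate forms.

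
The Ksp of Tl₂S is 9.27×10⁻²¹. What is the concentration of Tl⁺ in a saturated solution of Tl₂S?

2.65×10⁻⁷ M

Tl₂S(s) ⇌ 2 Tl⁺(aq) + S²⁻(aq)
For each mole of Tl₂S that dissolves per liter, [Tl⁺] = 2s and [S²⁻] = s; let s denote this solubility.
Ksp = [Tl⁺]^2[S²⁻] = (2s)^2 · s = 4s^3 = 9.27×10⁻²¹
s = 1.32×10⁻⁷ mol/L
[Tl⁺] = 2s = 2.65×10⁻⁷ mol/L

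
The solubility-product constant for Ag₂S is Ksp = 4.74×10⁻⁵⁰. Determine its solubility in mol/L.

2.28×10⁻¹⁷ M

Ag₂S(s) ⇌ 2 Ag⁺(aq) + S²⁻(aq)
If s mol/L of Ag₂S dissolves, [Ag⁺] = 2s and [S²⁻] = s.
Ksp = [Ag⁺]^2[S²⁻] = (2s)^2 · s = 4s^3
4s^3 = 4.74×10⁻⁵⁰  ⇒  s^3 = 1.19×10⁻⁵⁰
Taking the 3rd root, s = 2.28×10⁻¹⁷ mol L⁻¹.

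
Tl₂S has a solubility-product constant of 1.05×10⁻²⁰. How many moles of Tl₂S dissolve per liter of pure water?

1.38×10⁻⁷ M

Tl₂S(s) ⇌ 2 Tl⁺(aq) + S²⁻(aq)
Let s be the molar solubility. Then [Tl⁺] = 2s and [S²⁻] = s.
Ksp = [Tl⁺]^2[S²⁻] = (2s)^2 · s = 4s^3
4s^3 = 1.05×10⁻²⁰  ⇒  s^3 = 2.63×10⁻²¹
Taking the 3rd root, s = 1.38×10⁻⁷ mol/L.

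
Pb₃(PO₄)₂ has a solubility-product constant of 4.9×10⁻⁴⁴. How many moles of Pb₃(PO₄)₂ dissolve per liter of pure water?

8.5×10⁻¹⁰ M

Pb₃(PO₄)₂(s) ⇌ 3 Pb²⁺(aq) + 2 PO₄³⁻(aq)
With molar solubility s: [Pb²⁺] = 3s, [PO₄³⁻] = 2s.
Ksp = [Pb²⁺]^3[PO₄³⁻]^2 = (3s)^3 · (2s)^2 = 108s^5
108s^5 = 4.9×10⁻⁴⁴  ⇒  s^5 = 4.5×10⁻⁴⁶
Taking the 5th root, s = 8.5×10⁻¹⁰ mol L⁻¹.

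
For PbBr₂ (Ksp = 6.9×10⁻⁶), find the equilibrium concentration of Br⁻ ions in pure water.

PbBr₂(s) ⇌ Pb²⁺(aq) + 2 Br⁻(aq)
For each mole of PbBr₂ that dissolves per liter, [Pb²⁺] = s and [Br⁻] = 2s; let s denote this solubility.
Ksp = [Pb²⁺][Br⁻]^2 = s · (2s)^2 = 4s^3 = 6.9×10⁻⁶
s = 1.2×10⁻² mol/L
[Br⁻] = 2s = 2.4×10⁻² mol/L

2.4×10⁻² M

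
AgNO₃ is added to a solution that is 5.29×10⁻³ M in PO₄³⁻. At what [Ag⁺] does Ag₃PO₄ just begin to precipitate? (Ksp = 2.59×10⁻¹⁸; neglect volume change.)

Precipitation begins when Q = Ksp.
Ag₃PO₄(s) ⇌ 3 Ag⁺(aq) + PO₄³⁻(aq)
Ksp = [Ag⁺]^3[PO₄³⁻] = [Ag⁺]^3(5.29×10⁻³)
[Ag⁺]^3 = 2.59×10⁻¹⁸ / (5.29×10⁻³) = 4.90×10⁻¹⁶
[Ag⁺] = 7.88×10⁻⁶ M

7.88×10⁻⁶ M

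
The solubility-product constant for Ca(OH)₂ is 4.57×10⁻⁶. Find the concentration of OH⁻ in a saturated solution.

2.09×10⁻² M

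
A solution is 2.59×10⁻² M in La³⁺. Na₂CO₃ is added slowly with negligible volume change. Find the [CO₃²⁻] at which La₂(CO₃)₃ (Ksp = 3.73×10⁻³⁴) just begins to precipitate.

Precipitation begins when Q = Ksp.
La₂(CO₃)₃(s) ⇌ 2 La³⁺(aq) + 3 CO₃²⁻(aq)
Ksp = [La³⁺]^2[CO₃²⁻]^3 = [CO₃²⁻]^3(2.59×10⁻²)^2
[CO₃²⁻]^3 = 3.73×10⁻³⁴ / (2.59×10⁻²)^2 = 5.56×10⁻³¹
[CO₃²⁻] = 8.22×10⁻¹¹ M

8.22×10⁻¹¹ M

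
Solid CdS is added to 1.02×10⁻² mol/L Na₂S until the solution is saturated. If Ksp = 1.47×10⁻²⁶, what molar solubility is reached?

1.44×10⁻²⁴ M

CdS(s) ⇌ Cd²⁺(aq) + S²⁻(aq)
The solution already contains S²⁻ at 1.02×10⁻² mol/L. Let s be the molar solubility of CdS.
[S²⁻] ≈ 1.02×10⁻² mol/L (common ion dominates); [Cd²⁺] = s.
Ksp = [Cd²⁺][S²⁻] = s(1.02×10⁻²)
s = 1.47×10⁻²⁶ / (1.02×10⁻²) = 1.44×10⁻²⁴
s = 1.44×10⁻²⁴ mol/L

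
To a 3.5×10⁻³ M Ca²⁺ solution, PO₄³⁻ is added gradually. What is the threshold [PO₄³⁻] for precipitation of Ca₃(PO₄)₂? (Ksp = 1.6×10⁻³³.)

1.9×10⁻¹³ M

A salt starts to precipitate once the ion product Q reaches its Ksp.
Ca₃(PO₄)₂(s) ⇌ 3 Ca²⁺(aq) + 2 PO₄³⁻(aq)
Ksp = [Ca²⁺]^3[PO₄³⁻]^2 = [PO₄³⁻]^2(3.5×10⁻³)^3
[PO₄³⁻]^2 = 1.6×10⁻³³ / (3.5×10⁻³)^3 = 3.7×10⁻²⁶
[PO₄³⁻] = 1.9×10⁻¹³ M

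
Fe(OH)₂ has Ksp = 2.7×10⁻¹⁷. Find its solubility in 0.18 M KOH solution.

Fe(OH)₂(s) ⇌ Fe²⁺(aq) + 2 OH⁻(aq)
With OH⁻ already at 0.18 M and s small, take [OH⁻] ≈ 0.18 M and [Fe²⁺] = s.
Ksp = [Fe²⁺][OH⁻]^2 = s(0.18)^2
s = 2.7×10⁻¹⁷ / (0.18)^2 = 8.3×10⁻¹⁶
s = 8.3×10⁻¹⁶ M

8.3×10⁻¹⁶ M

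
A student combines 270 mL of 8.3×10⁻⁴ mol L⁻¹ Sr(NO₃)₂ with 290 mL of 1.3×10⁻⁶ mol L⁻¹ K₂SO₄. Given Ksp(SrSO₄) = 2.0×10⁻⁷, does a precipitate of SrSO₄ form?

No

Total volume after mixing = 270 + 290 = 560 mL.
[Sr²⁺] = (8.3×10⁻⁴)(270)/560 = 4.0×10⁻⁴ mol L⁻¹
[SO₄²⁻] = (1.3×10⁻⁶)(290)/560 = 6.7×10⁻⁷ mol L⁻¹
Q = [Sr²⁺][SO₄²⁻] = 2.7×10⁻¹⁰
Since Q (2.7×10⁻¹⁰) is less than Ksp (2.0×10⁻⁷), no SrSO₄ precipitates.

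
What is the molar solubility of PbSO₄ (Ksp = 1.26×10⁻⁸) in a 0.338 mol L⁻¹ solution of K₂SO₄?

3.73×10⁻⁸ M

PbSO₄(s) ⇌ Pb²⁺(aq) + SO₄²⁻(aq)
With SO₄²⁻ already at 0.338 mol L⁻¹ and s small, take [SO₄²⁻] ≈ 0.338 mol L⁻¹ and [Pb²⁺] = s.
Ksp = [Pb²⁺][SO₄²⁻] = s(0.338)
s = 1.26×10⁻⁸ / (0.338) = 3.73×10⁻⁸
s = 3.73×10⁻⁸ mol L⁻¹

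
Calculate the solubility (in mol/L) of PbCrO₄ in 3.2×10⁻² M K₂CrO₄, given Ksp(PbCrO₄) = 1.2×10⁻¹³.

3.8×10⁻¹² M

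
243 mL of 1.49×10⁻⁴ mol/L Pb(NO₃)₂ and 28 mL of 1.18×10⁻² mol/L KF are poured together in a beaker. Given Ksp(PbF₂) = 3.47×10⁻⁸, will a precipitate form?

No

The combined volume is 271 mL.
[Pb²⁺] = (1.49×10⁻⁴)(243)/271 = 1.34×10⁻⁴ mol/L
[F⁻] = (1.18×10⁻²)(28)/271 = 1.22×10⁻³ mol/L
Q = [Pb²⁺][F⁻]^2 = 1.99×10⁻¹⁰
Q = 1.99×10⁻¹⁰ < Ksp = 3.47×10⁻⁸, so the solution is unsaturated and no precipitate forms.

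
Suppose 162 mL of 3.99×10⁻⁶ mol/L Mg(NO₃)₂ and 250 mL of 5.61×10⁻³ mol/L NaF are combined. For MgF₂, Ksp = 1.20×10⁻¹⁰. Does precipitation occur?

No

Total volume after mixing = 162 + 250 = 412 mL.
[Mg²⁺] = (3.99×10⁻⁶)(162)/412 = 1.57×10⁻⁶ mol/L
[F⁻] = (5.61×10⁻³)(250)/412 = 3.40×10⁻³ mol/L
Q = [Mg²⁺][F⁻]^2 = 1.82×10⁻¹¹
Since Q (1.82×10⁻¹¹) is less than Ksp (1.20×10⁻¹⁰), no MgF₂ precipitates.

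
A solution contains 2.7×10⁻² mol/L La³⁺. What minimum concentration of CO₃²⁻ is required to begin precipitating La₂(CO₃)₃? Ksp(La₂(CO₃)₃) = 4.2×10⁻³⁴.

8.3×10⁻¹¹ M

Precipitation of each salt begins when its ion product equals Ksp.
La₂(CO₃)₃(s) ⇌ 2 La³⁺(aq) + 3 CO₃²⁻(aq)
Ksp = [La³⁺]^2[CO₃²⁻]^3 = [CO₃²⁻]^3(2.7×10⁻²)^2
[CO₃²⁻]^3 = 4.2×10⁻³⁴ / (2.7×10⁻²)^2 = 5.8×10⁻³¹
[CO₃²⁻] = 8.3×10⁻¹¹ mol/L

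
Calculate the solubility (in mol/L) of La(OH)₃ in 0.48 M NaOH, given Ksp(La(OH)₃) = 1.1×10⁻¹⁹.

La(OH)₃(s) ⇌ La³⁺(aq) + 3 OH⁻(aq)
The solution already contains OH⁻ at 0.48 M. Let s be the molar solubility of La(OH)₃.
[OH⁻] ≈ 0.48 M (common ion dominates); [La³⁺] = s.
Ksp = [La³⁺][OH⁻]^3 = s(0.48)^3
s = 1.1×10⁻¹⁹ / (0.48)^3 = 9.9×10⁻¹⁹
s = 9.9×10⁻¹⁹ M

9.9×10⁻¹⁹ M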